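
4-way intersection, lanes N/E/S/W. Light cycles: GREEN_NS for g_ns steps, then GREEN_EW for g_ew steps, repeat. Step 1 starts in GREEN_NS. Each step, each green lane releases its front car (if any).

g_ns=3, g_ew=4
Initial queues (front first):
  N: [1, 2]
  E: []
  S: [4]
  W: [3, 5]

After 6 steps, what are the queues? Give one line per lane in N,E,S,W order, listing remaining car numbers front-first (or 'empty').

Step 1 [NS]: N:car1-GO,E:wait,S:car4-GO,W:wait | queues: N=1 E=0 S=0 W=2
Step 2 [NS]: N:car2-GO,E:wait,S:empty,W:wait | queues: N=0 E=0 S=0 W=2
Step 3 [NS]: N:empty,E:wait,S:empty,W:wait | queues: N=0 E=0 S=0 W=2
Step 4 [EW]: N:wait,E:empty,S:wait,W:car3-GO | queues: N=0 E=0 S=0 W=1
Step 5 [EW]: N:wait,E:empty,S:wait,W:car5-GO | queues: N=0 E=0 S=0 W=0

N: empty
E: empty
S: empty
W: empty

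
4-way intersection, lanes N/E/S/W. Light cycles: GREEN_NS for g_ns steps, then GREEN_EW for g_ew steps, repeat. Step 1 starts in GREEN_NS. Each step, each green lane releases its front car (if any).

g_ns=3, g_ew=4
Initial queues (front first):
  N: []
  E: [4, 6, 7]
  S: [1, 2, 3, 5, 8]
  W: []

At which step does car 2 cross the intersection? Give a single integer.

Step 1 [NS]: N:empty,E:wait,S:car1-GO,W:wait | queues: N=0 E=3 S=4 W=0
Step 2 [NS]: N:empty,E:wait,S:car2-GO,W:wait | queues: N=0 E=3 S=3 W=0
Step 3 [NS]: N:empty,E:wait,S:car3-GO,W:wait | queues: N=0 E=3 S=2 W=0
Step 4 [EW]: N:wait,E:car4-GO,S:wait,W:empty | queues: N=0 E=2 S=2 W=0
Step 5 [EW]: N:wait,E:car6-GO,S:wait,W:empty | queues: N=0 E=1 S=2 W=0
Step 6 [EW]: N:wait,E:car7-GO,S:wait,W:empty | queues: N=0 E=0 S=2 W=0
Step 7 [EW]: N:wait,E:empty,S:wait,W:empty | queues: N=0 E=0 S=2 W=0
Step 8 [NS]: N:empty,E:wait,S:car5-GO,W:wait | queues: N=0 E=0 S=1 W=0
Step 9 [NS]: N:empty,E:wait,S:car8-GO,W:wait | queues: N=0 E=0 S=0 W=0
Car 2 crosses at step 2

2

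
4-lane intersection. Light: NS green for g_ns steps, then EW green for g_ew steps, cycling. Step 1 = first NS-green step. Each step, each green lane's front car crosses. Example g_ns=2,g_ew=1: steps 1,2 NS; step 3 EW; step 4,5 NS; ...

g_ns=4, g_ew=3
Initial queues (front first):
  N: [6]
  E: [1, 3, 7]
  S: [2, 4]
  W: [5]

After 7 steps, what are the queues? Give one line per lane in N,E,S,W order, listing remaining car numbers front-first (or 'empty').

Step 1 [NS]: N:car6-GO,E:wait,S:car2-GO,W:wait | queues: N=0 E=3 S=1 W=1
Step 2 [NS]: N:empty,E:wait,S:car4-GO,W:wait | queues: N=0 E=3 S=0 W=1
Step 3 [NS]: N:empty,E:wait,S:empty,W:wait | queues: N=0 E=3 S=0 W=1
Step 4 [NS]: N:empty,E:wait,S:empty,W:wait | queues: N=0 E=3 S=0 W=1
Step 5 [EW]: N:wait,E:car1-GO,S:wait,W:car5-GO | queues: N=0 E=2 S=0 W=0
Step 6 [EW]: N:wait,E:car3-GO,S:wait,W:empty | queues: N=0 E=1 S=0 W=0
Step 7 [EW]: N:wait,E:car7-GO,S:wait,W:empty | queues: N=0 E=0 S=0 W=0

N: empty
E: empty
S: empty
W: empty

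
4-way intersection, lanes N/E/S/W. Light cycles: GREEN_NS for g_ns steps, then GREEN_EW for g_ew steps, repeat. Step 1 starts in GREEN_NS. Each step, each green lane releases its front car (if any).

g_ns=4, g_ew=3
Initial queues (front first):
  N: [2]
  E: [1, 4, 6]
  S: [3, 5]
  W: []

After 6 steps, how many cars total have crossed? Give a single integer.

Answer: 5

Derivation:
Step 1 [NS]: N:car2-GO,E:wait,S:car3-GO,W:wait | queues: N=0 E=3 S=1 W=0
Step 2 [NS]: N:empty,E:wait,S:car5-GO,W:wait | queues: N=0 E=3 S=0 W=0
Step 3 [NS]: N:empty,E:wait,S:empty,W:wait | queues: N=0 E=3 S=0 W=0
Step 4 [NS]: N:empty,E:wait,S:empty,W:wait | queues: N=0 E=3 S=0 W=0
Step 5 [EW]: N:wait,E:car1-GO,S:wait,W:empty | queues: N=0 E=2 S=0 W=0
Step 6 [EW]: N:wait,E:car4-GO,S:wait,W:empty | queues: N=0 E=1 S=0 W=0
Cars crossed by step 6: 5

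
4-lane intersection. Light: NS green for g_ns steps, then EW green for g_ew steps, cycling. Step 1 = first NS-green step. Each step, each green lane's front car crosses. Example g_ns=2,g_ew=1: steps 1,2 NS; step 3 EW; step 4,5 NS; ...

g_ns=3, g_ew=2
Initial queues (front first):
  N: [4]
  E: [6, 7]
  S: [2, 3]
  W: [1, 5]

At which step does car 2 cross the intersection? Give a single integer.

Step 1 [NS]: N:car4-GO,E:wait,S:car2-GO,W:wait | queues: N=0 E=2 S=1 W=2
Step 2 [NS]: N:empty,E:wait,S:car3-GO,W:wait | queues: N=0 E=2 S=0 W=2
Step 3 [NS]: N:empty,E:wait,S:empty,W:wait | queues: N=0 E=2 S=0 W=2
Step 4 [EW]: N:wait,E:car6-GO,S:wait,W:car1-GO | queues: N=0 E=1 S=0 W=1
Step 5 [EW]: N:wait,E:car7-GO,S:wait,W:car5-GO | queues: N=0 E=0 S=0 W=0
Car 2 crosses at step 1

1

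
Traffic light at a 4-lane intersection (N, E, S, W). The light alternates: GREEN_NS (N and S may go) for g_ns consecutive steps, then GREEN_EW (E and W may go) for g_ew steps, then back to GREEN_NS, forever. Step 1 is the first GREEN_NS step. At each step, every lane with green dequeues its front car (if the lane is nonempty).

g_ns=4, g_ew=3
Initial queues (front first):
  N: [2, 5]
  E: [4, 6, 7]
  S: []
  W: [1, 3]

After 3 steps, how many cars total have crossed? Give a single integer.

Answer: 2

Derivation:
Step 1 [NS]: N:car2-GO,E:wait,S:empty,W:wait | queues: N=1 E=3 S=0 W=2
Step 2 [NS]: N:car5-GO,E:wait,S:empty,W:wait | queues: N=0 E=3 S=0 W=2
Step 3 [NS]: N:empty,E:wait,S:empty,W:wait | queues: N=0 E=3 S=0 W=2
Cars crossed by step 3: 2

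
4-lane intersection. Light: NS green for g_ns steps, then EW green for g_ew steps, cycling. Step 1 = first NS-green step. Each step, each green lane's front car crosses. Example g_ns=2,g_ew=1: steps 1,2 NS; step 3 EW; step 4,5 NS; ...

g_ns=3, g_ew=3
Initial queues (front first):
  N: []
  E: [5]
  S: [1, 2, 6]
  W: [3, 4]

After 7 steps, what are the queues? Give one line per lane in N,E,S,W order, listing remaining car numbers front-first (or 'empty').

Step 1 [NS]: N:empty,E:wait,S:car1-GO,W:wait | queues: N=0 E=1 S=2 W=2
Step 2 [NS]: N:empty,E:wait,S:car2-GO,W:wait | queues: N=0 E=1 S=1 W=2
Step 3 [NS]: N:empty,E:wait,S:car6-GO,W:wait | queues: N=0 E=1 S=0 W=2
Step 4 [EW]: N:wait,E:car5-GO,S:wait,W:car3-GO | queues: N=0 E=0 S=0 W=1
Step 5 [EW]: N:wait,E:empty,S:wait,W:car4-GO | queues: N=0 E=0 S=0 W=0

N: empty
E: empty
S: empty
W: empty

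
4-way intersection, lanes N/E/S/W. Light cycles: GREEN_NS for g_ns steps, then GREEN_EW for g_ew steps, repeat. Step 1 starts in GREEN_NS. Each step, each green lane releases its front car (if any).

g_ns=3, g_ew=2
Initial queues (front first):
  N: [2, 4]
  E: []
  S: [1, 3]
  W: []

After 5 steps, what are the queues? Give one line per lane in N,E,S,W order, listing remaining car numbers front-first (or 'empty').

Step 1 [NS]: N:car2-GO,E:wait,S:car1-GO,W:wait | queues: N=1 E=0 S=1 W=0
Step 2 [NS]: N:car4-GO,E:wait,S:car3-GO,W:wait | queues: N=0 E=0 S=0 W=0

N: empty
E: empty
S: empty
W: empty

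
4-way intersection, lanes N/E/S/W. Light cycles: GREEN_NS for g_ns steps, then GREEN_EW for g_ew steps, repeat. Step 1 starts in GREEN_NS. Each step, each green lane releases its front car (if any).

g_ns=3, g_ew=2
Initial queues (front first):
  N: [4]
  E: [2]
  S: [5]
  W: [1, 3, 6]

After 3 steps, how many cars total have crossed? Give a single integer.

Step 1 [NS]: N:car4-GO,E:wait,S:car5-GO,W:wait | queues: N=0 E=1 S=0 W=3
Step 2 [NS]: N:empty,E:wait,S:empty,W:wait | queues: N=0 E=1 S=0 W=3
Step 3 [NS]: N:empty,E:wait,S:empty,W:wait | queues: N=0 E=1 S=0 W=3
Cars crossed by step 3: 2

Answer: 2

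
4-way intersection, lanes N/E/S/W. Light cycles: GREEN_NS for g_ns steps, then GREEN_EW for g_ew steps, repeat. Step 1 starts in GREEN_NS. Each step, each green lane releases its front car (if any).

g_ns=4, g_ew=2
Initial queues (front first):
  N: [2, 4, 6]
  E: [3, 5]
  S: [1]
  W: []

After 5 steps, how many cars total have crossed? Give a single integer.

Answer: 5

Derivation:
Step 1 [NS]: N:car2-GO,E:wait,S:car1-GO,W:wait | queues: N=2 E=2 S=0 W=0
Step 2 [NS]: N:car4-GO,E:wait,S:empty,W:wait | queues: N=1 E=2 S=0 W=0
Step 3 [NS]: N:car6-GO,E:wait,S:empty,W:wait | queues: N=0 E=2 S=0 W=0
Step 4 [NS]: N:empty,E:wait,S:empty,W:wait | queues: N=0 E=2 S=0 W=0
Step 5 [EW]: N:wait,E:car3-GO,S:wait,W:empty | queues: N=0 E=1 S=0 W=0
Cars crossed by step 5: 5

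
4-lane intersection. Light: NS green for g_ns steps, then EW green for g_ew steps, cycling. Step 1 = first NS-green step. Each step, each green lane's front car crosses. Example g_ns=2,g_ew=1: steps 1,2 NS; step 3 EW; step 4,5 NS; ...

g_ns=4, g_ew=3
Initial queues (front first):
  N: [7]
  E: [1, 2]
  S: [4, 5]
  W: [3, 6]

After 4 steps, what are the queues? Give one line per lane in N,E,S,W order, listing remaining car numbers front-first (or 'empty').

Step 1 [NS]: N:car7-GO,E:wait,S:car4-GO,W:wait | queues: N=0 E=2 S=1 W=2
Step 2 [NS]: N:empty,E:wait,S:car5-GO,W:wait | queues: N=0 E=2 S=0 W=2
Step 3 [NS]: N:empty,E:wait,S:empty,W:wait | queues: N=0 E=2 S=0 W=2
Step 4 [NS]: N:empty,E:wait,S:empty,W:wait | queues: N=0 E=2 S=0 W=2

N: empty
E: 1 2
S: empty
W: 3 6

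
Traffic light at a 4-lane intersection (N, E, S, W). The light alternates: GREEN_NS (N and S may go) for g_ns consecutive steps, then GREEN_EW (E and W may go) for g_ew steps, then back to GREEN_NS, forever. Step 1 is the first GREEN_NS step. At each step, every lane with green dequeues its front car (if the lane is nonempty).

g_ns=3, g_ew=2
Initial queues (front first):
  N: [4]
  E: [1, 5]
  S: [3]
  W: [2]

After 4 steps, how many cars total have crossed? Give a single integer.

Step 1 [NS]: N:car4-GO,E:wait,S:car3-GO,W:wait | queues: N=0 E=2 S=0 W=1
Step 2 [NS]: N:empty,E:wait,S:empty,W:wait | queues: N=0 E=2 S=0 W=1
Step 3 [NS]: N:empty,E:wait,S:empty,W:wait | queues: N=0 E=2 S=0 W=1
Step 4 [EW]: N:wait,E:car1-GO,S:wait,W:car2-GO | queues: N=0 E=1 S=0 W=0
Cars crossed by step 4: 4

Answer: 4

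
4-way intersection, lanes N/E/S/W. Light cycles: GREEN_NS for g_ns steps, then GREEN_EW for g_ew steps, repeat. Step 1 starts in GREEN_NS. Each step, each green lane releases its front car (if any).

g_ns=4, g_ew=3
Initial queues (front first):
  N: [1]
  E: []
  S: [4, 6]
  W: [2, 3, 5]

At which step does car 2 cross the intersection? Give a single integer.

Step 1 [NS]: N:car1-GO,E:wait,S:car4-GO,W:wait | queues: N=0 E=0 S=1 W=3
Step 2 [NS]: N:empty,E:wait,S:car6-GO,W:wait | queues: N=0 E=0 S=0 W=3
Step 3 [NS]: N:empty,E:wait,S:empty,W:wait | queues: N=0 E=0 S=0 W=3
Step 4 [NS]: N:empty,E:wait,S:empty,W:wait | queues: N=0 E=0 S=0 W=3
Step 5 [EW]: N:wait,E:empty,S:wait,W:car2-GO | queues: N=0 E=0 S=0 W=2
Step 6 [EW]: N:wait,E:empty,S:wait,W:car3-GO | queues: N=0 E=0 S=0 W=1
Step 7 [EW]: N:wait,E:empty,S:wait,W:car5-GO | queues: N=0 E=0 S=0 W=0
Car 2 crosses at step 5

5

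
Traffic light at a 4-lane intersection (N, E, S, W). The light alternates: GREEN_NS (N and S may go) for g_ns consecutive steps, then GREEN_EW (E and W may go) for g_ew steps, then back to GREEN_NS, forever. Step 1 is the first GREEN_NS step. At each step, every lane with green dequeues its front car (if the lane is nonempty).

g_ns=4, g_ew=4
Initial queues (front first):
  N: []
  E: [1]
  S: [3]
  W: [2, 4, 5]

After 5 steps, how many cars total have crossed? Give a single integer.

Step 1 [NS]: N:empty,E:wait,S:car3-GO,W:wait | queues: N=0 E=1 S=0 W=3
Step 2 [NS]: N:empty,E:wait,S:empty,W:wait | queues: N=0 E=1 S=0 W=3
Step 3 [NS]: N:empty,E:wait,S:empty,W:wait | queues: N=0 E=1 S=0 W=3
Step 4 [NS]: N:empty,E:wait,S:empty,W:wait | queues: N=0 E=1 S=0 W=3
Step 5 [EW]: N:wait,E:car1-GO,S:wait,W:car2-GO | queues: N=0 E=0 S=0 W=2
Cars crossed by step 5: 3

Answer: 3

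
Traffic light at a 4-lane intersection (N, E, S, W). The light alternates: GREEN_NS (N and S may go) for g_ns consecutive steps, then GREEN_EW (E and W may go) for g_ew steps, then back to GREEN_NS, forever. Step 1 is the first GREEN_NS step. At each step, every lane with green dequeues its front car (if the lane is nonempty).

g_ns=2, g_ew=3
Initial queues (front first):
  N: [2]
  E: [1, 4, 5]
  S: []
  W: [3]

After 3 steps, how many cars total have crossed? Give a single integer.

Answer: 3

Derivation:
Step 1 [NS]: N:car2-GO,E:wait,S:empty,W:wait | queues: N=0 E=3 S=0 W=1
Step 2 [NS]: N:empty,E:wait,S:empty,W:wait | queues: N=0 E=3 S=0 W=1
Step 3 [EW]: N:wait,E:car1-GO,S:wait,W:car3-GO | queues: N=0 E=2 S=0 W=0
Cars crossed by step 3: 3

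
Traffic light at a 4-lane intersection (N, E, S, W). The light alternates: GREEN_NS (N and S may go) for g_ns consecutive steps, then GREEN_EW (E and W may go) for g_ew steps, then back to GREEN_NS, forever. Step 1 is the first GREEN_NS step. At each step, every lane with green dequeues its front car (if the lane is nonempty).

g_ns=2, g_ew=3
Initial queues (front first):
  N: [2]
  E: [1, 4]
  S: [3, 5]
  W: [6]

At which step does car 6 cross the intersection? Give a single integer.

Step 1 [NS]: N:car2-GO,E:wait,S:car3-GO,W:wait | queues: N=0 E=2 S=1 W=1
Step 2 [NS]: N:empty,E:wait,S:car5-GO,W:wait | queues: N=0 E=2 S=0 W=1
Step 3 [EW]: N:wait,E:car1-GO,S:wait,W:car6-GO | queues: N=0 E=1 S=0 W=0
Step 4 [EW]: N:wait,E:car4-GO,S:wait,W:empty | queues: N=0 E=0 S=0 W=0
Car 6 crosses at step 3

3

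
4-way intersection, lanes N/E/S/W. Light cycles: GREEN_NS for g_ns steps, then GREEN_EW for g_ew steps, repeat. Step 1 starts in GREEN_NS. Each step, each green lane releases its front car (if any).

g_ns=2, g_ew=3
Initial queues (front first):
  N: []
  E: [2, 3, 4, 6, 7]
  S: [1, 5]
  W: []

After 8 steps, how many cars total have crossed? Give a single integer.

Answer: 6

Derivation:
Step 1 [NS]: N:empty,E:wait,S:car1-GO,W:wait | queues: N=0 E=5 S=1 W=0
Step 2 [NS]: N:empty,E:wait,S:car5-GO,W:wait | queues: N=0 E=5 S=0 W=0
Step 3 [EW]: N:wait,E:car2-GO,S:wait,W:empty | queues: N=0 E=4 S=0 W=0
Step 4 [EW]: N:wait,E:car3-GO,S:wait,W:empty | queues: N=0 E=3 S=0 W=0
Step 5 [EW]: N:wait,E:car4-GO,S:wait,W:empty | queues: N=0 E=2 S=0 W=0
Step 6 [NS]: N:empty,E:wait,S:empty,W:wait | queues: N=0 E=2 S=0 W=0
Step 7 [NS]: N:empty,E:wait,S:empty,W:wait | queues: N=0 E=2 S=0 W=0
Step 8 [EW]: N:wait,E:car6-GO,S:wait,W:empty | queues: N=0 E=1 S=0 W=0
Cars crossed by step 8: 6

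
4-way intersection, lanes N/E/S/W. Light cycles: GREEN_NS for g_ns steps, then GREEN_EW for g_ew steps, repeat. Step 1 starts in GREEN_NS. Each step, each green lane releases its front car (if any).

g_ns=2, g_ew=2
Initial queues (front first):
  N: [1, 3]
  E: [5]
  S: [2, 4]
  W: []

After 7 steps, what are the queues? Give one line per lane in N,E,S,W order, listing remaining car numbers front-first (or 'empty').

Step 1 [NS]: N:car1-GO,E:wait,S:car2-GO,W:wait | queues: N=1 E=1 S=1 W=0
Step 2 [NS]: N:car3-GO,E:wait,S:car4-GO,W:wait | queues: N=0 E=1 S=0 W=0
Step 3 [EW]: N:wait,E:car5-GO,S:wait,W:empty | queues: N=0 E=0 S=0 W=0

N: empty
E: empty
S: empty
W: empty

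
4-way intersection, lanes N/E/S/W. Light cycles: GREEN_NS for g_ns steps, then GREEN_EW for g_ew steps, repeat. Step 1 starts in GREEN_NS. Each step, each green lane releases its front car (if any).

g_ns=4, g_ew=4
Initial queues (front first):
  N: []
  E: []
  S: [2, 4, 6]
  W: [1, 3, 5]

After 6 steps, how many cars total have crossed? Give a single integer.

Answer: 5

Derivation:
Step 1 [NS]: N:empty,E:wait,S:car2-GO,W:wait | queues: N=0 E=0 S=2 W=3
Step 2 [NS]: N:empty,E:wait,S:car4-GO,W:wait | queues: N=0 E=0 S=1 W=3
Step 3 [NS]: N:empty,E:wait,S:car6-GO,W:wait | queues: N=0 E=0 S=0 W=3
Step 4 [NS]: N:empty,E:wait,S:empty,W:wait | queues: N=0 E=0 S=0 W=3
Step 5 [EW]: N:wait,E:empty,S:wait,W:car1-GO | queues: N=0 E=0 S=0 W=2
Step 6 [EW]: N:wait,E:empty,S:wait,W:car3-GO | queues: N=0 E=0 S=0 W=1
Cars crossed by step 6: 5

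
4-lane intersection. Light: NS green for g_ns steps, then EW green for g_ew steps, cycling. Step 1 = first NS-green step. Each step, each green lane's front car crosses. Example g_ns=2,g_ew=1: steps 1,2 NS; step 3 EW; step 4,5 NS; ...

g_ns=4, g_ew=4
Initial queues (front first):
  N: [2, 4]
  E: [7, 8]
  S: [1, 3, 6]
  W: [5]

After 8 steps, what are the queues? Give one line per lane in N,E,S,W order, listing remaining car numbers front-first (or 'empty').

Step 1 [NS]: N:car2-GO,E:wait,S:car1-GO,W:wait | queues: N=1 E=2 S=2 W=1
Step 2 [NS]: N:car4-GO,E:wait,S:car3-GO,W:wait | queues: N=0 E=2 S=1 W=1
Step 3 [NS]: N:empty,E:wait,S:car6-GO,W:wait | queues: N=0 E=2 S=0 W=1
Step 4 [NS]: N:empty,E:wait,S:empty,W:wait | queues: N=0 E=2 S=0 W=1
Step 5 [EW]: N:wait,E:car7-GO,S:wait,W:car5-GO | queues: N=0 E=1 S=0 W=0
Step 6 [EW]: N:wait,E:car8-GO,S:wait,W:empty | queues: N=0 E=0 S=0 W=0

N: empty
E: empty
S: empty
W: empty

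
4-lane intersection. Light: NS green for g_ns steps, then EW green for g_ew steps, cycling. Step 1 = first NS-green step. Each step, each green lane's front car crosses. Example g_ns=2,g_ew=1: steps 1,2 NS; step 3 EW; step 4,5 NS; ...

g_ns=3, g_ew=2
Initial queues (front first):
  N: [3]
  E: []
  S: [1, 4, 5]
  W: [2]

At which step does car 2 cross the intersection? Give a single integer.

Step 1 [NS]: N:car3-GO,E:wait,S:car1-GO,W:wait | queues: N=0 E=0 S=2 W=1
Step 2 [NS]: N:empty,E:wait,S:car4-GO,W:wait | queues: N=0 E=0 S=1 W=1
Step 3 [NS]: N:empty,E:wait,S:car5-GO,W:wait | queues: N=0 E=0 S=0 W=1
Step 4 [EW]: N:wait,E:empty,S:wait,W:car2-GO | queues: N=0 E=0 S=0 W=0
Car 2 crosses at step 4

4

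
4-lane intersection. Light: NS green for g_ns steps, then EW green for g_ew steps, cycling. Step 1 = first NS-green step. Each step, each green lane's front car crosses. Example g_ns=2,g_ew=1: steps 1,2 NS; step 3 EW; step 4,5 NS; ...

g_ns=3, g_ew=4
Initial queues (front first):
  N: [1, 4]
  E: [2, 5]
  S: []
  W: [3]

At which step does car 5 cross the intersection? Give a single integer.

Step 1 [NS]: N:car1-GO,E:wait,S:empty,W:wait | queues: N=1 E=2 S=0 W=1
Step 2 [NS]: N:car4-GO,E:wait,S:empty,W:wait | queues: N=0 E=2 S=0 W=1
Step 3 [NS]: N:empty,E:wait,S:empty,W:wait | queues: N=0 E=2 S=0 W=1
Step 4 [EW]: N:wait,E:car2-GO,S:wait,W:car3-GO | queues: N=0 E=1 S=0 W=0
Step 5 [EW]: N:wait,E:car5-GO,S:wait,W:empty | queues: N=0 E=0 S=0 W=0
Car 5 crosses at step 5

5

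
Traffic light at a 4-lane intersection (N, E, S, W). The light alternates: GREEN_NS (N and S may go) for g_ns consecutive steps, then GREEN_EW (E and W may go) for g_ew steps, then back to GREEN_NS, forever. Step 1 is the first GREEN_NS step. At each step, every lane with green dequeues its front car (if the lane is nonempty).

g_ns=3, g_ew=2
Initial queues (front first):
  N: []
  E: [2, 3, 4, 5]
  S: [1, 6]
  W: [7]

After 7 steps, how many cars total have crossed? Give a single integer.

Step 1 [NS]: N:empty,E:wait,S:car1-GO,W:wait | queues: N=0 E=4 S=1 W=1
Step 2 [NS]: N:empty,E:wait,S:car6-GO,W:wait | queues: N=0 E=4 S=0 W=1
Step 3 [NS]: N:empty,E:wait,S:empty,W:wait | queues: N=0 E=4 S=0 W=1
Step 4 [EW]: N:wait,E:car2-GO,S:wait,W:car7-GO | queues: N=0 E=3 S=0 W=0
Step 5 [EW]: N:wait,E:car3-GO,S:wait,W:empty | queues: N=0 E=2 S=0 W=0
Step 6 [NS]: N:empty,E:wait,S:empty,W:wait | queues: N=0 E=2 S=0 W=0
Step 7 [NS]: N:empty,E:wait,S:empty,W:wait | queues: N=0 E=2 S=0 W=0
Cars crossed by step 7: 5

Answer: 5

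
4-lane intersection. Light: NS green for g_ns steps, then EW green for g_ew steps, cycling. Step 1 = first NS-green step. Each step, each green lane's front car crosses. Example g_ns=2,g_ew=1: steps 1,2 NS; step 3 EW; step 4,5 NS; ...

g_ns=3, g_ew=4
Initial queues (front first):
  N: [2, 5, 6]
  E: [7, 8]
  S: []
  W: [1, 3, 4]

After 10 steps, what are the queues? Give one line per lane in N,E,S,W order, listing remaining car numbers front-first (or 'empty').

Step 1 [NS]: N:car2-GO,E:wait,S:empty,W:wait | queues: N=2 E=2 S=0 W=3
Step 2 [NS]: N:car5-GO,E:wait,S:empty,W:wait | queues: N=1 E=2 S=0 W=3
Step 3 [NS]: N:car6-GO,E:wait,S:empty,W:wait | queues: N=0 E=2 S=0 W=3
Step 4 [EW]: N:wait,E:car7-GO,S:wait,W:car1-GO | queues: N=0 E=1 S=0 W=2
Step 5 [EW]: N:wait,E:car8-GO,S:wait,W:car3-GO | queues: N=0 E=0 S=0 W=1
Step 6 [EW]: N:wait,E:empty,S:wait,W:car4-GO | queues: N=0 E=0 S=0 W=0

N: empty
E: empty
S: empty
W: empty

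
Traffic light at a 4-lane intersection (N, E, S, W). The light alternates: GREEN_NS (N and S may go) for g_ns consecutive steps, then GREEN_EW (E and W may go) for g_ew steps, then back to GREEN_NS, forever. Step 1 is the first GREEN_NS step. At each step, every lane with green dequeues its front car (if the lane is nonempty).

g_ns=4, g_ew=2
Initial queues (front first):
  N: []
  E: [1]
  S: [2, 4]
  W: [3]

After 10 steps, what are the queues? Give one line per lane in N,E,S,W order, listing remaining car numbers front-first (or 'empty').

Step 1 [NS]: N:empty,E:wait,S:car2-GO,W:wait | queues: N=0 E=1 S=1 W=1
Step 2 [NS]: N:empty,E:wait,S:car4-GO,W:wait | queues: N=0 E=1 S=0 W=1
Step 3 [NS]: N:empty,E:wait,S:empty,W:wait | queues: N=0 E=1 S=0 W=1
Step 4 [NS]: N:empty,E:wait,S:empty,W:wait | queues: N=0 E=1 S=0 W=1
Step 5 [EW]: N:wait,E:car1-GO,S:wait,W:car3-GO | queues: N=0 E=0 S=0 W=0

N: empty
E: empty
S: empty
W: empty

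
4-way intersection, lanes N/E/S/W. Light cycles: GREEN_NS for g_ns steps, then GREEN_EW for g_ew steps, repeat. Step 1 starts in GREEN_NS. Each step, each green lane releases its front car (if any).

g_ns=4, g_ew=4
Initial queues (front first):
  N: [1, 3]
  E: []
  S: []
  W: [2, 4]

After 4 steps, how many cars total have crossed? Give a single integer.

Answer: 2

Derivation:
Step 1 [NS]: N:car1-GO,E:wait,S:empty,W:wait | queues: N=1 E=0 S=0 W=2
Step 2 [NS]: N:car3-GO,E:wait,S:empty,W:wait | queues: N=0 E=0 S=0 W=2
Step 3 [NS]: N:empty,E:wait,S:empty,W:wait | queues: N=0 E=0 S=0 W=2
Step 4 [NS]: N:empty,E:wait,S:empty,W:wait | queues: N=0 E=0 S=0 W=2
Cars crossed by step 4: 2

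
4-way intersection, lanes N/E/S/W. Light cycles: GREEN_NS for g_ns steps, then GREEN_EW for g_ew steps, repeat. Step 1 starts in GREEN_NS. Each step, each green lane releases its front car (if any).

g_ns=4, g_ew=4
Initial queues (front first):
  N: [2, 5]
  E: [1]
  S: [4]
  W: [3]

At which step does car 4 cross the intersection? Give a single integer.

Step 1 [NS]: N:car2-GO,E:wait,S:car4-GO,W:wait | queues: N=1 E=1 S=0 W=1
Step 2 [NS]: N:car5-GO,E:wait,S:empty,W:wait | queues: N=0 E=1 S=0 W=1
Step 3 [NS]: N:empty,E:wait,S:empty,W:wait | queues: N=0 E=1 S=0 W=1
Step 4 [NS]: N:empty,E:wait,S:empty,W:wait | queues: N=0 E=1 S=0 W=1
Step 5 [EW]: N:wait,E:car1-GO,S:wait,W:car3-GO | queues: N=0 E=0 S=0 W=0
Car 4 crosses at step 1

1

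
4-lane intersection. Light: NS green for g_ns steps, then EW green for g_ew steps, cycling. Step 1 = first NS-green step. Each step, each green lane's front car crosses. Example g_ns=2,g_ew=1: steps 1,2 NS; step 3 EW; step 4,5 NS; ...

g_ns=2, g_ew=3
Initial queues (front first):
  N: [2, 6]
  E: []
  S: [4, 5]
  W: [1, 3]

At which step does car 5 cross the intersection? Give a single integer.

Step 1 [NS]: N:car2-GO,E:wait,S:car4-GO,W:wait | queues: N=1 E=0 S=1 W=2
Step 2 [NS]: N:car6-GO,E:wait,S:car5-GO,W:wait | queues: N=0 E=0 S=0 W=2
Step 3 [EW]: N:wait,E:empty,S:wait,W:car1-GO | queues: N=0 E=0 S=0 W=1
Step 4 [EW]: N:wait,E:empty,S:wait,W:car3-GO | queues: N=0 E=0 S=0 W=0
Car 5 crosses at step 2

2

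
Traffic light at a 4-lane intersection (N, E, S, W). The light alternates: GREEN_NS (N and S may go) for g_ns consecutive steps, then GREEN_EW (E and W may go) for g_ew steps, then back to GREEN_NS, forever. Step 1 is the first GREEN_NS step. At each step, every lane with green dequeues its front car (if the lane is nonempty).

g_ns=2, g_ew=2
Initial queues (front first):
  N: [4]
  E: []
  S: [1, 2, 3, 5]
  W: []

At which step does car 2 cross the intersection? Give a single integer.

Step 1 [NS]: N:car4-GO,E:wait,S:car1-GO,W:wait | queues: N=0 E=0 S=3 W=0
Step 2 [NS]: N:empty,E:wait,S:car2-GO,W:wait | queues: N=0 E=0 S=2 W=0
Step 3 [EW]: N:wait,E:empty,S:wait,W:empty | queues: N=0 E=0 S=2 W=0
Step 4 [EW]: N:wait,E:empty,S:wait,W:empty | queues: N=0 E=0 S=2 W=0
Step 5 [NS]: N:empty,E:wait,S:car3-GO,W:wait | queues: N=0 E=0 S=1 W=0
Step 6 [NS]: N:empty,E:wait,S:car5-GO,W:wait | queues: N=0 E=0 S=0 W=0
Car 2 crosses at step 2

2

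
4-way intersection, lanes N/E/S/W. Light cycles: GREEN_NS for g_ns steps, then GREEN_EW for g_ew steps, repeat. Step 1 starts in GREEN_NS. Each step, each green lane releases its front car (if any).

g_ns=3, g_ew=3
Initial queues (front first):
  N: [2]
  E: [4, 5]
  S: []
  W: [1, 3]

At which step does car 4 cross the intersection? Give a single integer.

Step 1 [NS]: N:car2-GO,E:wait,S:empty,W:wait | queues: N=0 E=2 S=0 W=2
Step 2 [NS]: N:empty,E:wait,S:empty,W:wait | queues: N=0 E=2 S=0 W=2
Step 3 [NS]: N:empty,E:wait,S:empty,W:wait | queues: N=0 E=2 S=0 W=2
Step 4 [EW]: N:wait,E:car4-GO,S:wait,W:car1-GO | queues: N=0 E=1 S=0 W=1
Step 5 [EW]: N:wait,E:car5-GO,S:wait,W:car3-GO | queues: N=0 E=0 S=0 W=0
Car 4 crosses at step 4

4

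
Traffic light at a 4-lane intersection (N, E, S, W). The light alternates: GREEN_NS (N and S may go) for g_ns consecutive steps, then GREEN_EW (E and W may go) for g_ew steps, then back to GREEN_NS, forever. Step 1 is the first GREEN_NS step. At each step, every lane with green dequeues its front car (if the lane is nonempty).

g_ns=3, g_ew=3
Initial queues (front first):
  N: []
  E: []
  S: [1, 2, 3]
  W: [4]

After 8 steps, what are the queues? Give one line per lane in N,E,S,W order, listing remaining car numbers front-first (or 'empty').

Step 1 [NS]: N:empty,E:wait,S:car1-GO,W:wait | queues: N=0 E=0 S=2 W=1
Step 2 [NS]: N:empty,E:wait,S:car2-GO,W:wait | queues: N=0 E=0 S=1 W=1
Step 3 [NS]: N:empty,E:wait,S:car3-GO,W:wait | queues: N=0 E=0 S=0 W=1
Step 4 [EW]: N:wait,E:empty,S:wait,W:car4-GO | queues: N=0 E=0 S=0 W=0

N: empty
E: empty
S: empty
W: empty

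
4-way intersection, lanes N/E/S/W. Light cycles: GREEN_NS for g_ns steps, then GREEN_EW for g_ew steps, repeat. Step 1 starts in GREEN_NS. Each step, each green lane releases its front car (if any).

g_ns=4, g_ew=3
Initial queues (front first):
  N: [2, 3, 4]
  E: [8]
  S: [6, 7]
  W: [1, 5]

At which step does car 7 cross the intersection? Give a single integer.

Step 1 [NS]: N:car2-GO,E:wait,S:car6-GO,W:wait | queues: N=2 E=1 S=1 W=2
Step 2 [NS]: N:car3-GO,E:wait,S:car7-GO,W:wait | queues: N=1 E=1 S=0 W=2
Step 3 [NS]: N:car4-GO,E:wait,S:empty,W:wait | queues: N=0 E=1 S=0 W=2
Step 4 [NS]: N:empty,E:wait,S:empty,W:wait | queues: N=0 E=1 S=0 W=2
Step 5 [EW]: N:wait,E:car8-GO,S:wait,W:car1-GO | queues: N=0 E=0 S=0 W=1
Step 6 [EW]: N:wait,E:empty,S:wait,W:car5-GO | queues: N=0 E=0 S=0 W=0
Car 7 crosses at step 2

2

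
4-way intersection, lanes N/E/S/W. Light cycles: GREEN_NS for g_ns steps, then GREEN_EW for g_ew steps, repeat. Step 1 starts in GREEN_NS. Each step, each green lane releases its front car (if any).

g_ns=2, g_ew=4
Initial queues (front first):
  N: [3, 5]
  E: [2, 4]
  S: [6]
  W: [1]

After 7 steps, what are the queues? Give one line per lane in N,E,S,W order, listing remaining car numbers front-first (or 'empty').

Step 1 [NS]: N:car3-GO,E:wait,S:car6-GO,W:wait | queues: N=1 E=2 S=0 W=1
Step 2 [NS]: N:car5-GO,E:wait,S:empty,W:wait | queues: N=0 E=2 S=0 W=1
Step 3 [EW]: N:wait,E:car2-GO,S:wait,W:car1-GO | queues: N=0 E=1 S=0 W=0
Step 4 [EW]: N:wait,E:car4-GO,S:wait,W:empty | queues: N=0 E=0 S=0 W=0

N: empty
E: empty
S: empty
W: empty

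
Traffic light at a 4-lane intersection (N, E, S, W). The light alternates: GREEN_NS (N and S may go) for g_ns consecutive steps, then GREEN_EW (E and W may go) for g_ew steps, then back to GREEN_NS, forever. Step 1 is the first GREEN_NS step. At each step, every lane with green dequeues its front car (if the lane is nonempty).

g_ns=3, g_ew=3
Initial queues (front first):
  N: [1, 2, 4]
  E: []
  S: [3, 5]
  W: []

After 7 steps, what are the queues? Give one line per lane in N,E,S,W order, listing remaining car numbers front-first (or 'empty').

Step 1 [NS]: N:car1-GO,E:wait,S:car3-GO,W:wait | queues: N=2 E=0 S=1 W=0
Step 2 [NS]: N:car2-GO,E:wait,S:car5-GO,W:wait | queues: N=1 E=0 S=0 W=0
Step 3 [NS]: N:car4-GO,E:wait,S:empty,W:wait | queues: N=0 E=0 S=0 W=0

N: empty
E: empty
S: empty
W: empty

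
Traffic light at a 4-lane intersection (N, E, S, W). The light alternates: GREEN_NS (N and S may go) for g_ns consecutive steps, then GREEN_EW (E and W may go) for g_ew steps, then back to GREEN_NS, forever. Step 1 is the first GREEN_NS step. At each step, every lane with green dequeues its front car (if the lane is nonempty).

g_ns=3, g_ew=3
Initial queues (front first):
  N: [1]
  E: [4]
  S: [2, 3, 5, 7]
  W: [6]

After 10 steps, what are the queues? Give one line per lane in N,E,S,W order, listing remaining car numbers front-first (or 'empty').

Step 1 [NS]: N:car1-GO,E:wait,S:car2-GO,W:wait | queues: N=0 E=1 S=3 W=1
Step 2 [NS]: N:empty,E:wait,S:car3-GO,W:wait | queues: N=0 E=1 S=2 W=1
Step 3 [NS]: N:empty,E:wait,S:car5-GO,W:wait | queues: N=0 E=1 S=1 W=1
Step 4 [EW]: N:wait,E:car4-GO,S:wait,W:car6-GO | queues: N=0 E=0 S=1 W=0
Step 5 [EW]: N:wait,E:empty,S:wait,W:empty | queues: N=0 E=0 S=1 W=0
Step 6 [EW]: N:wait,E:empty,S:wait,W:empty | queues: N=0 E=0 S=1 W=0
Step 7 [NS]: N:empty,E:wait,S:car7-GO,W:wait | queues: N=0 E=0 S=0 W=0

N: empty
E: empty
S: empty
W: empty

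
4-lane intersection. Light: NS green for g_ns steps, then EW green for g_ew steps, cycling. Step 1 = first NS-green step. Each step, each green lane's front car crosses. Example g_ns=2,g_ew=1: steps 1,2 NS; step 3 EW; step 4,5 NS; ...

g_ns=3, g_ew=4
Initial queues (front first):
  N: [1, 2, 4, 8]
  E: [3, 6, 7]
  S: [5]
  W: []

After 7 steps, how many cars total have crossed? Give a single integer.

Step 1 [NS]: N:car1-GO,E:wait,S:car5-GO,W:wait | queues: N=3 E=3 S=0 W=0
Step 2 [NS]: N:car2-GO,E:wait,S:empty,W:wait | queues: N=2 E=3 S=0 W=0
Step 3 [NS]: N:car4-GO,E:wait,S:empty,W:wait | queues: N=1 E=3 S=0 W=0
Step 4 [EW]: N:wait,E:car3-GO,S:wait,W:empty | queues: N=1 E=2 S=0 W=0
Step 5 [EW]: N:wait,E:car6-GO,S:wait,W:empty | queues: N=1 E=1 S=0 W=0
Step 6 [EW]: N:wait,E:car7-GO,S:wait,W:empty | queues: N=1 E=0 S=0 W=0
Step 7 [EW]: N:wait,E:empty,S:wait,W:empty | queues: N=1 E=0 S=0 W=0
Cars crossed by step 7: 7

Answer: 7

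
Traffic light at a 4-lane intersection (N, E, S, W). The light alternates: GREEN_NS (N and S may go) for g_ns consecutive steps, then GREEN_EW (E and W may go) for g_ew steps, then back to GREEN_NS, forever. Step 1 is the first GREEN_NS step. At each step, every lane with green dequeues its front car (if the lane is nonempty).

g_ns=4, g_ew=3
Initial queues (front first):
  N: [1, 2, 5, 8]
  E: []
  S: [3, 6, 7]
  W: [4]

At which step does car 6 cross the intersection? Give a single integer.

Step 1 [NS]: N:car1-GO,E:wait,S:car3-GO,W:wait | queues: N=3 E=0 S=2 W=1
Step 2 [NS]: N:car2-GO,E:wait,S:car6-GO,W:wait | queues: N=2 E=0 S=1 W=1
Step 3 [NS]: N:car5-GO,E:wait,S:car7-GO,W:wait | queues: N=1 E=0 S=0 W=1
Step 4 [NS]: N:car8-GO,E:wait,S:empty,W:wait | queues: N=0 E=0 S=0 W=1
Step 5 [EW]: N:wait,E:empty,S:wait,W:car4-GO | queues: N=0 E=0 S=0 W=0
Car 6 crosses at step 2

2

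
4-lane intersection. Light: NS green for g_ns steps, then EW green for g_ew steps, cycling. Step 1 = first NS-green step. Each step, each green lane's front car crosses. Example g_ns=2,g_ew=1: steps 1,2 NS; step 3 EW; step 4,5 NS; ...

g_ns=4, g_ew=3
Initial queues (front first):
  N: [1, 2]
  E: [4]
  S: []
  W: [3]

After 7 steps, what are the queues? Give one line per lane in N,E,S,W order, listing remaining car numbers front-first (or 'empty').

Step 1 [NS]: N:car1-GO,E:wait,S:empty,W:wait | queues: N=1 E=1 S=0 W=1
Step 2 [NS]: N:car2-GO,E:wait,S:empty,W:wait | queues: N=0 E=1 S=0 W=1
Step 3 [NS]: N:empty,E:wait,S:empty,W:wait | queues: N=0 E=1 S=0 W=1
Step 4 [NS]: N:empty,E:wait,S:empty,W:wait | queues: N=0 E=1 S=0 W=1
Step 5 [EW]: N:wait,E:car4-GO,S:wait,W:car3-GO | queues: N=0 E=0 S=0 W=0

N: empty
E: empty
S: empty
W: empty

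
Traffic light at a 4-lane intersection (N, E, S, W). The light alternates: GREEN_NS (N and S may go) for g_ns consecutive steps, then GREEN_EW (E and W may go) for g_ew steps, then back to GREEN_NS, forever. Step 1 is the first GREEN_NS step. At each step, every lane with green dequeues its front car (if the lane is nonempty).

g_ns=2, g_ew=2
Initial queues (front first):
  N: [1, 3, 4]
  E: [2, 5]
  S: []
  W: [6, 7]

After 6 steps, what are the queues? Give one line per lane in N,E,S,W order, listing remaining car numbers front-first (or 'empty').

Step 1 [NS]: N:car1-GO,E:wait,S:empty,W:wait | queues: N=2 E=2 S=0 W=2
Step 2 [NS]: N:car3-GO,E:wait,S:empty,W:wait | queues: N=1 E=2 S=0 W=2
Step 3 [EW]: N:wait,E:car2-GO,S:wait,W:car6-GO | queues: N=1 E=1 S=0 W=1
Step 4 [EW]: N:wait,E:car5-GO,S:wait,W:car7-GO | queues: N=1 E=0 S=0 W=0
Step 5 [NS]: N:car4-GO,E:wait,S:empty,W:wait | queues: N=0 E=0 S=0 W=0

N: empty
E: empty
S: empty
W: empty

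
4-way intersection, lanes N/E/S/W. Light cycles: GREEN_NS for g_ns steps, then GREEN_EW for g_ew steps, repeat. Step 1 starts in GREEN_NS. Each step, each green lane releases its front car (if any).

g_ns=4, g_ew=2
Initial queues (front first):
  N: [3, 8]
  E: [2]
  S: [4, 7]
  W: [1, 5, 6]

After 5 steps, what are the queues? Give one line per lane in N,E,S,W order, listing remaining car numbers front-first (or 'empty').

Step 1 [NS]: N:car3-GO,E:wait,S:car4-GO,W:wait | queues: N=1 E=1 S=1 W=3
Step 2 [NS]: N:car8-GO,E:wait,S:car7-GO,W:wait | queues: N=0 E=1 S=0 W=3
Step 3 [NS]: N:empty,E:wait,S:empty,W:wait | queues: N=0 E=1 S=0 W=3
Step 4 [NS]: N:empty,E:wait,S:empty,W:wait | queues: N=0 E=1 S=0 W=3
Step 5 [EW]: N:wait,E:car2-GO,S:wait,W:car1-GO | queues: N=0 E=0 S=0 W=2

N: empty
E: empty
S: empty
W: 5 6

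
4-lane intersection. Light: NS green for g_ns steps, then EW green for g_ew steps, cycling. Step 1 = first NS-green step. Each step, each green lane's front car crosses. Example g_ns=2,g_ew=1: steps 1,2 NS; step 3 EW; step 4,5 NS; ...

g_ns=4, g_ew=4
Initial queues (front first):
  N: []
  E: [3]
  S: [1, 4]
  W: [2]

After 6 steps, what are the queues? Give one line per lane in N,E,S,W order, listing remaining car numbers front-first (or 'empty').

Step 1 [NS]: N:empty,E:wait,S:car1-GO,W:wait | queues: N=0 E=1 S=1 W=1
Step 2 [NS]: N:empty,E:wait,S:car4-GO,W:wait | queues: N=0 E=1 S=0 W=1
Step 3 [NS]: N:empty,E:wait,S:empty,W:wait | queues: N=0 E=1 S=0 W=1
Step 4 [NS]: N:empty,E:wait,S:empty,W:wait | queues: N=0 E=1 S=0 W=1
Step 5 [EW]: N:wait,E:car3-GO,S:wait,W:car2-GO | queues: N=0 E=0 S=0 W=0

N: empty
E: empty
S: empty
W: empty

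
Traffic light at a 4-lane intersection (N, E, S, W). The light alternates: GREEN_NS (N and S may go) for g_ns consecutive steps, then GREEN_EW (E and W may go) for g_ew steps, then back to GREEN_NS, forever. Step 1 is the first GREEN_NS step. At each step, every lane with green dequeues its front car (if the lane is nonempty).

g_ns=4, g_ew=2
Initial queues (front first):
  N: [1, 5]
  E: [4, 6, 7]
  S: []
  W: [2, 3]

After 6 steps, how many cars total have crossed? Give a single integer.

Answer: 6

Derivation:
Step 1 [NS]: N:car1-GO,E:wait,S:empty,W:wait | queues: N=1 E=3 S=0 W=2
Step 2 [NS]: N:car5-GO,E:wait,S:empty,W:wait | queues: N=0 E=3 S=0 W=2
Step 3 [NS]: N:empty,E:wait,S:empty,W:wait | queues: N=0 E=3 S=0 W=2
Step 4 [NS]: N:empty,E:wait,S:empty,W:wait | queues: N=0 E=3 S=0 W=2
Step 5 [EW]: N:wait,E:car4-GO,S:wait,W:car2-GO | queues: N=0 E=2 S=0 W=1
Step 6 [EW]: N:wait,E:car6-GO,S:wait,W:car3-GO | queues: N=0 E=1 S=0 W=0
Cars crossed by step 6: 6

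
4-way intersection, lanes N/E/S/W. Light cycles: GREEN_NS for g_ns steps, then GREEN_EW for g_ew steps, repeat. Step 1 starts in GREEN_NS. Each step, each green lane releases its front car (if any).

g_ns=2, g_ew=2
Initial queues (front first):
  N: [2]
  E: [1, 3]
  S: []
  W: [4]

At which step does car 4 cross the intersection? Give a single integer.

Step 1 [NS]: N:car2-GO,E:wait,S:empty,W:wait | queues: N=0 E=2 S=0 W=1
Step 2 [NS]: N:empty,E:wait,S:empty,W:wait | queues: N=0 E=2 S=0 W=1
Step 3 [EW]: N:wait,E:car1-GO,S:wait,W:car4-GO | queues: N=0 E=1 S=0 W=0
Step 4 [EW]: N:wait,E:car3-GO,S:wait,W:empty | queues: N=0 E=0 S=0 W=0
Car 4 crosses at step 3

3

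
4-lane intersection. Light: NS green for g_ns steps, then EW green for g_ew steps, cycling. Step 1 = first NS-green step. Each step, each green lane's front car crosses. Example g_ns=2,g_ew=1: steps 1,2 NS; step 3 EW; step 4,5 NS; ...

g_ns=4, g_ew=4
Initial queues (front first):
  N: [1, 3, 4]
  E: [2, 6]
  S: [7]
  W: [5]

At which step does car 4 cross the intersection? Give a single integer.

Step 1 [NS]: N:car1-GO,E:wait,S:car7-GO,W:wait | queues: N=2 E=2 S=0 W=1
Step 2 [NS]: N:car3-GO,E:wait,S:empty,W:wait | queues: N=1 E=2 S=0 W=1
Step 3 [NS]: N:car4-GO,E:wait,S:empty,W:wait | queues: N=0 E=2 S=0 W=1
Step 4 [NS]: N:empty,E:wait,S:empty,W:wait | queues: N=0 E=2 S=0 W=1
Step 5 [EW]: N:wait,E:car2-GO,S:wait,W:car5-GO | queues: N=0 E=1 S=0 W=0
Step 6 [EW]: N:wait,E:car6-GO,S:wait,W:empty | queues: N=0 E=0 S=0 W=0
Car 4 crosses at step 3

3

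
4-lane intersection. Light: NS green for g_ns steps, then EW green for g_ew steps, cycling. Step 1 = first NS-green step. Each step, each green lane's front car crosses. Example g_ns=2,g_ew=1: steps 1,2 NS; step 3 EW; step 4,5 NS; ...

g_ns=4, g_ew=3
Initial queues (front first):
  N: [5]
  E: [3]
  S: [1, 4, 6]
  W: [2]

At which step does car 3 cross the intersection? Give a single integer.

Step 1 [NS]: N:car5-GO,E:wait,S:car1-GO,W:wait | queues: N=0 E=1 S=2 W=1
Step 2 [NS]: N:empty,E:wait,S:car4-GO,W:wait | queues: N=0 E=1 S=1 W=1
Step 3 [NS]: N:empty,E:wait,S:car6-GO,W:wait | queues: N=0 E=1 S=0 W=1
Step 4 [NS]: N:empty,E:wait,S:empty,W:wait | queues: N=0 E=1 S=0 W=1
Step 5 [EW]: N:wait,E:car3-GO,S:wait,W:car2-GO | queues: N=0 E=0 S=0 W=0
Car 3 crosses at step 5

5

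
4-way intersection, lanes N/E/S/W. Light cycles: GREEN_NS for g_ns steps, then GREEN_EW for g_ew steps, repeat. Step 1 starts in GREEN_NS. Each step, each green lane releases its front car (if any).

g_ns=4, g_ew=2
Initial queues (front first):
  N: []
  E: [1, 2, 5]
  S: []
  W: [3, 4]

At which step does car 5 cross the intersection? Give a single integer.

Step 1 [NS]: N:empty,E:wait,S:empty,W:wait | queues: N=0 E=3 S=0 W=2
Step 2 [NS]: N:empty,E:wait,S:empty,W:wait | queues: N=0 E=3 S=0 W=2
Step 3 [NS]: N:empty,E:wait,S:empty,W:wait | queues: N=0 E=3 S=0 W=2
Step 4 [NS]: N:empty,E:wait,S:empty,W:wait | queues: N=0 E=3 S=0 W=2
Step 5 [EW]: N:wait,E:car1-GO,S:wait,W:car3-GO | queues: N=0 E=2 S=0 W=1
Step 6 [EW]: N:wait,E:car2-GO,S:wait,W:car4-GO | queues: N=0 E=1 S=0 W=0
Step 7 [NS]: N:empty,E:wait,S:empty,W:wait | queues: N=0 E=1 S=0 W=0
Step 8 [NS]: N:empty,E:wait,S:empty,W:wait | queues: N=0 E=1 S=0 W=0
Step 9 [NS]: N:empty,E:wait,S:empty,W:wait | queues: N=0 E=1 S=0 W=0
Step 10 [NS]: N:empty,E:wait,S:empty,W:wait | queues: N=0 E=1 S=0 W=0
Step 11 [EW]: N:wait,E:car5-GO,S:wait,W:empty | queues: N=0 E=0 S=0 W=0
Car 5 crosses at step 11

11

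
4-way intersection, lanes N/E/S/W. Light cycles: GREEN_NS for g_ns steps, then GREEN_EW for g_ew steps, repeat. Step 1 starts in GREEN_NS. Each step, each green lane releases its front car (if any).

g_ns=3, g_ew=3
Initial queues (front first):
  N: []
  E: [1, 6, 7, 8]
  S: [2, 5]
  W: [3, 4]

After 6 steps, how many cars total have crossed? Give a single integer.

Answer: 7

Derivation:
Step 1 [NS]: N:empty,E:wait,S:car2-GO,W:wait | queues: N=0 E=4 S=1 W=2
Step 2 [NS]: N:empty,E:wait,S:car5-GO,W:wait | queues: N=0 E=4 S=0 W=2
Step 3 [NS]: N:empty,E:wait,S:empty,W:wait | queues: N=0 E=4 S=0 W=2
Step 4 [EW]: N:wait,E:car1-GO,S:wait,W:car3-GO | queues: N=0 E=3 S=0 W=1
Step 5 [EW]: N:wait,E:car6-GO,S:wait,W:car4-GO | queues: N=0 E=2 S=0 W=0
Step 6 [EW]: N:wait,E:car7-GO,S:wait,W:empty | queues: N=0 E=1 S=0 W=0
Cars crossed by step 6: 7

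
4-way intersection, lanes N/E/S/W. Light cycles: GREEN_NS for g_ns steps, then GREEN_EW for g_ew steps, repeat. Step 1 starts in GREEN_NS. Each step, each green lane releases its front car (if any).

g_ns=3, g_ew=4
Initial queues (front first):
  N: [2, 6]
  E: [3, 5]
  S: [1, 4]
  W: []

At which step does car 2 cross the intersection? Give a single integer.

Step 1 [NS]: N:car2-GO,E:wait,S:car1-GO,W:wait | queues: N=1 E=2 S=1 W=0
Step 2 [NS]: N:car6-GO,E:wait,S:car4-GO,W:wait | queues: N=0 E=2 S=0 W=0
Step 3 [NS]: N:empty,E:wait,S:empty,W:wait | queues: N=0 E=2 S=0 W=0
Step 4 [EW]: N:wait,E:car3-GO,S:wait,W:empty | queues: N=0 E=1 S=0 W=0
Step 5 [EW]: N:wait,E:car5-GO,S:wait,W:empty | queues: N=0 E=0 S=0 W=0
Car 2 crosses at step 1

1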